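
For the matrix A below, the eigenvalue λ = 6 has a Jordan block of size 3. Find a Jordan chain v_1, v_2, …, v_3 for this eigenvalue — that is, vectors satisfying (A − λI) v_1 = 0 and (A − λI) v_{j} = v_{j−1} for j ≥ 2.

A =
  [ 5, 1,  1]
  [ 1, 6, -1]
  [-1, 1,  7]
A Jordan chain for λ = 6 of length 3:
v_1 = (1, 0, 1)ᵀ
v_2 = (-1, 1, -1)ᵀ
v_3 = (1, 0, 0)ᵀ

Let N = A − (6)·I. We want v_3 with N^3 v_3 = 0 but N^2 v_3 ≠ 0; then v_{j-1} := N · v_j for j = 3, …, 2.

Pick v_3 = (1, 0, 0)ᵀ.
Then v_2 = N · v_3 = (-1, 1, -1)ᵀ.
Then v_1 = N · v_2 = (1, 0, 1)ᵀ.

Sanity check: (A − (6)·I) v_1 = (0, 0, 0)ᵀ = 0. ✓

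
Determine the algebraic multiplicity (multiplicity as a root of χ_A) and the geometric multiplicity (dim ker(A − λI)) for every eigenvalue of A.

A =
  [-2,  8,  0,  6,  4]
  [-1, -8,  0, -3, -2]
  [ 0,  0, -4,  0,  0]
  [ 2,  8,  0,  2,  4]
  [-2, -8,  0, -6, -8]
λ = -4: alg = 5, geom = 4

Step 1 — factor the characteristic polynomial to read off the algebraic multiplicities:
  χ_A(x) = (x + 4)^5

Step 2 — compute geometric multiplicities via the rank-nullity identity g(λ) = n − rank(A − λI):
  rank(A − (-4)·I) = 1, so dim ker(A − (-4)·I) = n − 1 = 4

Summary:
  λ = -4: algebraic multiplicity = 5, geometric multiplicity = 4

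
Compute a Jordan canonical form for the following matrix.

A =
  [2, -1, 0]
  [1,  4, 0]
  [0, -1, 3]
J_3(3)

The characteristic polynomial is
  det(x·I − A) = x^3 - 9*x^2 + 27*x - 27 = (x - 3)^3

Eigenvalues and multiplicities (the geometric multiplicity of λ is n − rank(A − λI), which equals the number of Jordan blocks for λ):
  λ = 3: algebraic multiplicity = 3, geometric multiplicity = 1

Determining the block sizes for each eigenvalue:
  λ = 3: one block (gm = 1), so the single block has size am = 3 → block sizes [3]

Assembling the blocks gives a Jordan form
J =
  [3, 1, 0]
  [0, 3, 1]
  [0, 0, 3]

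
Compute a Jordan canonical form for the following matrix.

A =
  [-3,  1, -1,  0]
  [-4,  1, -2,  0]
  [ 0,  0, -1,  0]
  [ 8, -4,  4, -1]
J_2(-1) ⊕ J_1(-1) ⊕ J_1(-1)

The characteristic polynomial is
  det(x·I − A) = x^4 + 4*x^3 + 6*x^2 + 4*x + 1 = (x + 1)^4

Eigenvalues and multiplicities (the geometric multiplicity of λ is n − rank(A − λI), which equals the number of Jordan blocks for λ):
  λ = -1: algebraic multiplicity = 4, geometric multiplicity = 3

Determining the block sizes for each eigenvalue:
  λ = -1: 3 blocks summing to 4 forces exactly one block of size 2 and the rest size 1 → block sizes [2, 1, 1]

Assembling the blocks gives a Jordan form
J =
  [-1,  1,  0,  0]
  [ 0, -1,  0,  0]
  [ 0,  0, -1,  0]
  [ 0,  0,  0, -1]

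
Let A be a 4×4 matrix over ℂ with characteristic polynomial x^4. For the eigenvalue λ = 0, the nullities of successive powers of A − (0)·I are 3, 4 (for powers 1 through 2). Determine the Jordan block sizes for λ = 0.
Block sizes for λ = 0: [2, 1, 1]

From the dimensions of kernels of powers, the number of Jordan blocks of size at least j is d_j − d_{j−1} where d_j = dim ker(N^j) (with d_0 = 0). Computing the differences gives [3, 1].
The number of blocks of size exactly k is (#blocks of size ≥ k) − (#blocks of size ≥ k + 1), so the partition is: 2 block(s) of size 1, 1 block(s) of size 2.
In nonincreasing order the block sizes are [2, 1, 1].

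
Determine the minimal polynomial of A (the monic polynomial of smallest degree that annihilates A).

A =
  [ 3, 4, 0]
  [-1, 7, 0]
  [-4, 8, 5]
x^2 - 10*x + 25

The characteristic polynomial is χ_A(x) = (x - 5)^3, so the eigenvalues are known. The minimal polynomial is
  m_A(x) = Π_λ (x − λ)^{k_λ}
where k_λ is the size of the *largest* Jordan block for λ (equivalently, the smallest k with (A − λI)^k v = 0 for every generalised eigenvector v of λ).

  λ = 5: largest Jordan block has size 2, contributing (x − 5)^2

So m_A(x) = (x - 5)^2 = x^2 - 10*x + 25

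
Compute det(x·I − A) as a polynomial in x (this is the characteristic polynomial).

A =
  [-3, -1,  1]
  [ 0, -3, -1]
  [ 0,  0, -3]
x^3 + 9*x^2 + 27*x + 27

Expanding det(x·I − A) (e.g. by cofactor expansion or by noting that A is similar to its Jordan form J, which has the same characteristic polynomial as A) gives
  χ_A(x) = x^3 + 9*x^2 + 27*x + 27
which factors as (x + 3)^3. The eigenvalues (with algebraic multiplicities) are λ = -3 with multiplicity 3.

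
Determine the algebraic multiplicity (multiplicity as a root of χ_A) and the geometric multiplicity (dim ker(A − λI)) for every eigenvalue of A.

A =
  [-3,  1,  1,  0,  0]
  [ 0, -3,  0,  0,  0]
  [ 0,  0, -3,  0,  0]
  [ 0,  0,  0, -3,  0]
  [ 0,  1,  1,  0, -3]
λ = -3: alg = 5, geom = 4

Step 1 — factor the characteristic polynomial to read off the algebraic multiplicities:
  χ_A(x) = (x + 3)^5

Step 2 — compute geometric multiplicities via the rank-nullity identity g(λ) = n − rank(A − λI):
  rank(A − (-3)·I) = 1, so dim ker(A − (-3)·I) = n − 1 = 4

Summary:
  λ = -3: algebraic multiplicity = 5, geometric multiplicity = 4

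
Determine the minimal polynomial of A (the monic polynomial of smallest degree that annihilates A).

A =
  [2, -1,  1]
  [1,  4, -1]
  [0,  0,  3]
x^2 - 6*x + 9

The characteristic polynomial is χ_A(x) = (x - 3)^3, so the eigenvalues are known. The minimal polynomial is
  m_A(x) = Π_λ (x − λ)^{k_λ}
where k_λ is the size of the *largest* Jordan block for λ (equivalently, the smallest k with (A − λI)^k v = 0 for every generalised eigenvector v of λ).

  λ = 3: largest Jordan block has size 2, contributing (x − 3)^2

So m_A(x) = (x - 3)^2 = x^2 - 6*x + 9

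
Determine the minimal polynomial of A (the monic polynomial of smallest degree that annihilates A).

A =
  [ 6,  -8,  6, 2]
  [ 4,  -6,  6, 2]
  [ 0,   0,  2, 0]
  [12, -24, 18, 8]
x^2 - 6*x + 8

The characteristic polynomial is χ_A(x) = (x - 4)*(x - 2)^3, so the eigenvalues are known. The minimal polynomial is
  m_A(x) = Π_λ (x − λ)^{k_λ}
where k_λ is the size of the *largest* Jordan block for λ (equivalently, the smallest k with (A − λI)^k v = 0 for every generalised eigenvector v of λ).

  λ = 2: largest Jordan block has size 1, contributing (x − 2)
  λ = 4: largest Jordan block has size 1, contributing (x − 4)

So m_A(x) = (x - 4)*(x - 2) = x^2 - 6*x + 8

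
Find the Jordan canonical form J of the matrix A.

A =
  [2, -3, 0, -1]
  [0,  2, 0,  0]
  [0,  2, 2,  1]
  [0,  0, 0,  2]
J_2(2) ⊕ J_2(2)

The characteristic polynomial is
  det(x·I − A) = x^4 - 8*x^3 + 24*x^2 - 32*x + 16 = (x - 2)^4

Eigenvalues and multiplicities (the geometric multiplicity of λ is n − rank(A − λI), which equals the number of Jordan blocks for λ):
  λ = 2: algebraic multiplicity = 4, geometric multiplicity = 2

Determining the block sizes for each eigenvalue:
  λ = 2: with am = 4 and gm = 2, the partition is not yet determined (e.g. several partitions of 4 into 2 parts exist). Let N = A − (2)·I. Computing rank(N^1) = 2, rank(N^2) = 0; the number of blocks of size ≥ j is rank(N^{j−1}) − rank(N^j), giving [2, 2]. So we have 2 block(s) of size 2 → block sizes [2, 2]

Assembling the blocks gives a Jordan form
J =
  [2, 1, 0, 0]
  [0, 2, 0, 0]
  [0, 0, 2, 1]
  [0, 0, 0, 2]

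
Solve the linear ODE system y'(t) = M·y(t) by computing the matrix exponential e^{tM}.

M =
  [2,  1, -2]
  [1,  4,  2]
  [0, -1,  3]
e^{tM} =
  [t^2*exp(3*t) - t*exp(3*t) + exp(3*t), t^2*exp(3*t) + t*exp(3*t), 2*t^2*exp(3*t) - 2*t*exp(3*t)]
  [t*exp(3*t), t*exp(3*t) + exp(3*t), 2*t*exp(3*t)]
  [-t^2*exp(3*t)/2, -t^2*exp(3*t)/2 - t*exp(3*t), -t^2*exp(3*t) + exp(3*t)]

Strategy: write M = P · J · P⁻¹ where J is a Jordan canonical form, so e^{tM} = P · e^{tJ} · P⁻¹, and e^{tJ} can be computed block-by-block.

M has Jordan form
J =
  [3, 1, 0]
  [0, 3, 1]
  [0, 0, 3]
(up to reordering of blocks).

Per-block formulas:
  For a 3×3 Jordan block J_3(3): exp(t · J_3(3)) = e^(3t)·(I + t·N + (t^2/2)·N^2), where N is the 3×3 nilpotent shift.

After assembling e^{tJ} and conjugating by P, we get:

e^{tM} =
  [t^2*exp(3*t) - t*exp(3*t) + exp(3*t), t^2*exp(3*t) + t*exp(3*t), 2*t^2*exp(3*t) - 2*t*exp(3*t)]
  [t*exp(3*t), t*exp(3*t) + exp(3*t), 2*t*exp(3*t)]
  [-t^2*exp(3*t)/2, -t^2*exp(3*t)/2 - t*exp(3*t), -t^2*exp(3*t) + exp(3*t)]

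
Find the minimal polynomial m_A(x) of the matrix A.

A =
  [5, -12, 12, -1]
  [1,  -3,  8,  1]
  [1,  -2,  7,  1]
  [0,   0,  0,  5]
x^4 - 14*x^3 + 60*x^2 - 50*x - 125

The characteristic polynomial is χ_A(x) = (x - 5)^3*(x + 1), so the eigenvalues are known. The minimal polynomial is
  m_A(x) = Π_λ (x − λ)^{k_λ}
where k_λ is the size of the *largest* Jordan block for λ (equivalently, the smallest k with (A − λI)^k v = 0 for every generalised eigenvector v of λ).

  λ = -1: largest Jordan block has size 1, contributing (x + 1)
  λ = 5: largest Jordan block has size 3, contributing (x − 5)^3

So m_A(x) = (x - 5)^3*(x + 1) = x^4 - 14*x^3 + 60*x^2 - 50*x - 125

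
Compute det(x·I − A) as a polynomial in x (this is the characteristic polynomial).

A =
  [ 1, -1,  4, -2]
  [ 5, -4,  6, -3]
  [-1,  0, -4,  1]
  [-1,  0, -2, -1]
x^4 + 8*x^3 + 24*x^2 + 32*x + 16

Expanding det(x·I − A) (e.g. by cofactor expansion or by noting that A is similar to its Jordan form J, which has the same characteristic polynomial as A) gives
  χ_A(x) = x^4 + 8*x^3 + 24*x^2 + 32*x + 16
which factors as (x + 2)^4. The eigenvalues (with algebraic multiplicities) are λ = -2 with multiplicity 4.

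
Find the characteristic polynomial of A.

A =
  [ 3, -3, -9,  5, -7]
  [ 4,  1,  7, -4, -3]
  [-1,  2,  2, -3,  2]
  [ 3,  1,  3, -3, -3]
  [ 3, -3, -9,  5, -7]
x^5 + 4*x^4 + 4*x^3

Expanding det(x·I − A) (e.g. by cofactor expansion or by noting that A is similar to its Jordan form J, which has the same characteristic polynomial as A) gives
  χ_A(x) = x^5 + 4*x^4 + 4*x^3
which factors as x^3*(x + 2)^2. The eigenvalues (with algebraic multiplicities) are λ = -2 with multiplicity 2, λ = 0 with multiplicity 3.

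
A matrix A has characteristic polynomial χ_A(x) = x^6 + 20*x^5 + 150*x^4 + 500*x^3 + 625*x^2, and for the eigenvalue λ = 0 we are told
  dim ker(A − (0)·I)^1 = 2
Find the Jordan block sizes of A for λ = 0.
Block sizes for λ = 0: [1, 1]

From the dimensions of kernels of powers, the number of Jordan blocks of size at least j is d_j − d_{j−1} where d_j = dim ker(N^j) (with d_0 = 0). Computing the differences gives [2].
The number of blocks of size exactly k is (#blocks of size ≥ k) − (#blocks of size ≥ k + 1), so the partition is: 2 block(s) of size 1.
In nonincreasing order the block sizes are [1, 1].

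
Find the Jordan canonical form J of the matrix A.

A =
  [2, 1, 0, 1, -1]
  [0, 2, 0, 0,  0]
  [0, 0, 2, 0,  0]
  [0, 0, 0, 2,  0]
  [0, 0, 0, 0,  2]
J_2(2) ⊕ J_1(2) ⊕ J_1(2) ⊕ J_1(2)

The characteristic polynomial is
  det(x·I − A) = x^5 - 10*x^4 + 40*x^3 - 80*x^2 + 80*x - 32 = (x - 2)^5

Eigenvalues and multiplicities (the geometric multiplicity of λ is n − rank(A − λI), which equals the number of Jordan blocks for λ):
  λ = 2: algebraic multiplicity = 5, geometric multiplicity = 4

Determining the block sizes for each eigenvalue:
  λ = 2: 4 blocks summing to 5 forces exactly one block of size 2 and the rest size 1 → block sizes [2, 1, 1, 1]

Assembling the blocks gives a Jordan form
J =
  [2, 1, 0, 0, 0]
  [0, 2, 0, 0, 0]
  [0, 0, 2, 0, 0]
  [0, 0, 0, 2, 0]
  [0, 0, 0, 0, 2]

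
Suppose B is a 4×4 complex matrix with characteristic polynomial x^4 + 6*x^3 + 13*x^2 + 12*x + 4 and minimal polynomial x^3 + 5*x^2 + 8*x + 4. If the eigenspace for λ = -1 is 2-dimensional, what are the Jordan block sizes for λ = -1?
Block sizes for λ = -1: [1, 1]

Step 1 — from the characteristic polynomial, algebraic multiplicity of λ = -1 is 2. From dim ker(B − (-1)·I) = 2, there are exactly 2 Jordan blocks for λ = -1.
Step 2 — from the minimal polynomial, the factor (x + 1) tells us the largest block for λ = -1 has size 1.
Step 3 — with total size 2, 2 blocks, and largest block 1, the block sizes (in nonincreasing order) are [1, 1].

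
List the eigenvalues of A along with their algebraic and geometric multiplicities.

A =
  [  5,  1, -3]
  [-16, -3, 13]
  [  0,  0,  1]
λ = 1: alg = 3, geom = 1

Step 1 — factor the characteristic polynomial to read off the algebraic multiplicities:
  χ_A(x) = (x - 1)^3

Step 2 — compute geometric multiplicities via the rank-nullity identity g(λ) = n − rank(A − λI):
  rank(A − (1)·I) = 2, so dim ker(A − (1)·I) = n − 2 = 1

Summary:
  λ = 1: algebraic multiplicity = 3, geometric multiplicity = 1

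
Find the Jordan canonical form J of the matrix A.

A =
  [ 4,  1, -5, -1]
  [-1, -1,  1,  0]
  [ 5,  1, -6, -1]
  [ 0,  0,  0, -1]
J_3(-1) ⊕ J_1(-1)

The characteristic polynomial is
  det(x·I − A) = x^4 + 4*x^3 + 6*x^2 + 4*x + 1 = (x + 1)^4

Eigenvalues and multiplicities (the geometric multiplicity of λ is n − rank(A − λI), which equals the number of Jordan blocks for λ):
  λ = -1: algebraic multiplicity = 4, geometric multiplicity = 2

Determining the block sizes for each eigenvalue:
  λ = -1: with am = 4 and gm = 2, the partition is not yet determined (e.g. several partitions of 4 into 2 parts exist). Let N = A − (-1)·I. Computing rank(N^1) = 2, rank(N^2) = 1, rank(N^3) = 0; the number of blocks of size ≥ j is rank(N^{j−1}) − rank(N^j), giving [2, 1, 1]. So we have 1 block(s) of size 3, 1 block(s) of size 1 → block sizes [3, 1]

Assembling the blocks gives a Jordan form
J =
  [-1,  1,  0,  0]
  [ 0, -1,  1,  0]
  [ 0,  0, -1,  0]
  [ 0,  0,  0, -1]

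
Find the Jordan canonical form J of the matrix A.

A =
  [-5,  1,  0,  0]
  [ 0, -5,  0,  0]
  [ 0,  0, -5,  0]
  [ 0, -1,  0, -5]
J_2(-5) ⊕ J_1(-5) ⊕ J_1(-5)

The characteristic polynomial is
  det(x·I − A) = x^4 + 20*x^3 + 150*x^2 + 500*x + 625 = (x + 5)^4

Eigenvalues and multiplicities (the geometric multiplicity of λ is n − rank(A − λI), which equals the number of Jordan blocks for λ):
  λ = -5: algebraic multiplicity = 4, geometric multiplicity = 3

Determining the block sizes for each eigenvalue:
  λ = -5: 3 blocks summing to 4 forces exactly one block of size 2 and the rest size 1 → block sizes [2, 1, 1]

Assembling the blocks gives a Jordan form
J =
  [-5,  1,  0,  0]
  [ 0, -5,  0,  0]
  [ 0,  0, -5,  0]
  [ 0,  0,  0, -5]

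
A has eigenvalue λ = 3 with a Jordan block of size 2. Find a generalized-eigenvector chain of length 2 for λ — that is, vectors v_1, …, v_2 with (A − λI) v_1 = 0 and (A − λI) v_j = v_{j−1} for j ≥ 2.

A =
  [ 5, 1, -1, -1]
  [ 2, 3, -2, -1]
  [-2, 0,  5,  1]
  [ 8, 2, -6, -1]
A Jordan chain for λ = 3 of length 2:
v_1 = (2, 2, -2, 8)ᵀ
v_2 = (1, 0, 0, 0)ᵀ

Let N = A − (3)·I. We want v_2 with N^2 v_2 = 0 but N^1 v_2 ≠ 0; then v_{j-1} := N · v_j for j = 2, …, 2.

Pick v_2 = (1, 0, 0, 0)ᵀ.
Then v_1 = N · v_2 = (2, 2, -2, 8)ᵀ.

Sanity check: (A − (3)·I) v_1 = (0, 0, 0, 0)ᵀ = 0. ✓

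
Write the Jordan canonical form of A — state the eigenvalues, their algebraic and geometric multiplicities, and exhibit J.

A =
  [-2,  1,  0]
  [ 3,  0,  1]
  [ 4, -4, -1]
J_3(-1)

The characteristic polynomial is
  det(x·I − A) = x^3 + 3*x^2 + 3*x + 1 = (x + 1)^3

Eigenvalues and multiplicities (the geometric multiplicity of λ is n − rank(A − λI), which equals the number of Jordan blocks for λ):
  λ = -1: algebraic multiplicity = 3, geometric multiplicity = 1

Determining the block sizes for each eigenvalue:
  λ = -1: one block (gm = 1), so the single block has size am = 3 → block sizes [3]

Assembling the blocks gives a Jordan form
J =
  [-1,  1,  0]
  [ 0, -1,  1]
  [ 0,  0, -1]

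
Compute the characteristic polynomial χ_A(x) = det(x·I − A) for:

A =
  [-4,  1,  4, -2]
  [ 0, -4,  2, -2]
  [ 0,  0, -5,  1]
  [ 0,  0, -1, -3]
x^4 + 16*x^3 + 96*x^2 + 256*x + 256

Expanding det(x·I − A) (e.g. by cofactor expansion or by noting that A is similar to its Jordan form J, which has the same characteristic polynomial as A) gives
  χ_A(x) = x^4 + 16*x^3 + 96*x^2 + 256*x + 256
which factors as (x + 4)^4. The eigenvalues (with algebraic multiplicities) are λ = -4 with multiplicity 4.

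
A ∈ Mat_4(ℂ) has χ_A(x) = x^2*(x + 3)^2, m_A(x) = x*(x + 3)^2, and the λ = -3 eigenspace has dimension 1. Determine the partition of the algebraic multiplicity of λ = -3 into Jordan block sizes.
Block sizes for λ = -3: [2]

Step 1 — from the characteristic polynomial, algebraic multiplicity of λ = -3 is 2. From dim ker(A − (-3)·I) = 1, there are exactly 1 Jordan blocks for λ = -3.
Step 2 — from the minimal polynomial, the factor (x + 3)^2 tells us the largest block for λ = -3 has size 2.
Step 3 — with total size 2, 1 blocks, and largest block 2, the block sizes (in nonincreasing order) are [2].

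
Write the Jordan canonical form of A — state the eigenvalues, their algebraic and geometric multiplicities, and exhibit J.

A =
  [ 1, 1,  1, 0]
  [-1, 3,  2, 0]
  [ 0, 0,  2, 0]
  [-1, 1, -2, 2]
J_3(2) ⊕ J_1(2)

The characteristic polynomial is
  det(x·I − A) = x^4 - 8*x^3 + 24*x^2 - 32*x + 16 = (x - 2)^4

Eigenvalues and multiplicities (the geometric multiplicity of λ is n − rank(A − λI), which equals the number of Jordan blocks for λ):
  λ = 2: algebraic multiplicity = 4, geometric multiplicity = 2

Determining the block sizes for each eigenvalue:
  λ = 2: with am = 4 and gm = 2, the partition is not yet determined (e.g. several partitions of 4 into 2 parts exist). Let N = A − (2)·I. Computing rank(N^1) = 2, rank(N^2) = 1, rank(N^3) = 0; the number of blocks of size ≥ j is rank(N^{j−1}) − rank(N^j), giving [2, 1, 1]. So we have 1 block(s) of size 3, 1 block(s) of size 1 → block sizes [3, 1]

Assembling the blocks gives a Jordan form
J =
  [2, 1, 0, 0]
  [0, 2, 1, 0]
  [0, 0, 2, 0]
  [0, 0, 0, 2]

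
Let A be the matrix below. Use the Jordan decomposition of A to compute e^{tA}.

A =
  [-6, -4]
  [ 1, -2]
e^{tA} =
  [-2*t*exp(-4*t) + exp(-4*t), -4*t*exp(-4*t)]
  [t*exp(-4*t), 2*t*exp(-4*t) + exp(-4*t)]

Strategy: write A = P · J · P⁻¹ where J is a Jordan canonical form, so e^{tA} = P · e^{tJ} · P⁻¹, and e^{tJ} can be computed block-by-block.

A has Jordan form
J =
  [-4,  1]
  [ 0, -4]
(up to reordering of blocks).

Per-block formulas:
  For a 2×2 Jordan block J_2(-4): exp(t · J_2(-4)) = e^(-4t)·(I + t·N), where N is the 2×2 nilpotent shift.

After assembling e^{tJ} and conjugating by P, we get:

e^{tA} =
  [-2*t*exp(-4*t) + exp(-4*t), -4*t*exp(-4*t)]
  [t*exp(-4*t), 2*t*exp(-4*t) + exp(-4*t)]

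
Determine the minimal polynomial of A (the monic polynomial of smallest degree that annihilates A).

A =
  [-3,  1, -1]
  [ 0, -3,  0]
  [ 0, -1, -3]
x^3 + 9*x^2 + 27*x + 27

The characteristic polynomial is χ_A(x) = (x + 3)^3, so the eigenvalues are known. The minimal polynomial is
  m_A(x) = Π_λ (x − λ)^{k_λ}
where k_λ is the size of the *largest* Jordan block for λ (equivalently, the smallest k with (A − λI)^k v = 0 for every generalised eigenvector v of λ).

  λ = -3: largest Jordan block has size 3, contributing (x + 3)^3

So m_A(x) = (x + 3)^3 = x^3 + 9*x^2 + 27*x + 27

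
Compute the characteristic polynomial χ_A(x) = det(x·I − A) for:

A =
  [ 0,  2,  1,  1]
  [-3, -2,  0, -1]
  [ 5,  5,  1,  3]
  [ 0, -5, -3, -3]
x^4 + 4*x^3 + 6*x^2 + 4*x + 1

Expanding det(x·I − A) (e.g. by cofactor expansion or by noting that A is similar to its Jordan form J, which has the same characteristic polynomial as A) gives
  χ_A(x) = x^4 + 4*x^3 + 6*x^2 + 4*x + 1
which factors as (x + 1)^4. The eigenvalues (with algebraic multiplicities) are λ = -1 with multiplicity 4.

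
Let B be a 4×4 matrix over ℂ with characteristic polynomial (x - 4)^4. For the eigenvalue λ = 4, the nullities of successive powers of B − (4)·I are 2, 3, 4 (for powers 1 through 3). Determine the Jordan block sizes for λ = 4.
Block sizes for λ = 4: [3, 1]

From the dimensions of kernels of powers, the number of Jordan blocks of size at least j is d_j − d_{j−1} where d_j = dim ker(N^j) (with d_0 = 0). Computing the differences gives [2, 1, 1].
The number of blocks of size exactly k is (#blocks of size ≥ k) − (#blocks of size ≥ k + 1), so the partition is: 1 block(s) of size 1, 1 block(s) of size 3.
In nonincreasing order the block sizes are [3, 1].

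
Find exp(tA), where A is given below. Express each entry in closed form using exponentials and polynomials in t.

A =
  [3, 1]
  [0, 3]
e^{tA} =
  [exp(3*t), t*exp(3*t)]
  [0, exp(3*t)]

Strategy: write A = P · J · P⁻¹ where J is a Jordan canonical form, so e^{tA} = P · e^{tJ} · P⁻¹, and e^{tJ} can be computed block-by-block.

A has Jordan form
J =
  [3, 1]
  [0, 3]
(up to reordering of blocks).

Per-block formulas:
  For a 2×2 Jordan block J_2(3): exp(t · J_2(3)) = e^(3t)·(I + t·N), where N is the 2×2 nilpotent shift.

After assembling e^{tJ} and conjugating by P, we get:

e^{tA} =
  [exp(3*t), t*exp(3*t)]
  [0, exp(3*t)]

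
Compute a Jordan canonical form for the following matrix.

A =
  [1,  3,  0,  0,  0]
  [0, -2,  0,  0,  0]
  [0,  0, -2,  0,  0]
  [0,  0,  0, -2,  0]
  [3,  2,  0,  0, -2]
J_2(-2) ⊕ J_1(-2) ⊕ J_1(-2) ⊕ J_1(1)

The characteristic polynomial is
  det(x·I − A) = x^5 + 7*x^4 + 16*x^3 + 8*x^2 - 16*x - 16 = (x - 1)*(x + 2)^4

Eigenvalues and multiplicities (the geometric multiplicity of λ is n − rank(A − λI), which equals the number of Jordan blocks for λ):
  λ = -2: algebraic multiplicity = 4, geometric multiplicity = 3
  λ = 1: algebraic multiplicity = 1, geometric multiplicity = 1

Determining the block sizes for each eigenvalue:
  λ = -2: 3 blocks summing to 4 forces exactly one block of size 2 and the rest size 1 → block sizes [2, 1, 1]
  λ = 1: one block (gm = 1), so the single block has size am = 1 → block sizes [1]

Assembling the blocks gives a Jordan form
J =
  [-2,  1,  0,  0, 0]
  [ 0, -2,  0,  0, 0]
  [ 0,  0, -2,  0, 0]
  [ 0,  0,  0, -2, 0]
  [ 0,  0,  0,  0, 1]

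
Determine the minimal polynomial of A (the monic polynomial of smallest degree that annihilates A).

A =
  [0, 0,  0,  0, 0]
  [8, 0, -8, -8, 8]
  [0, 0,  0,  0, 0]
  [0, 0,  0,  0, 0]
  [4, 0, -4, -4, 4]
x^2 - 4*x

The characteristic polynomial is χ_A(x) = x^4*(x - 4), so the eigenvalues are known. The minimal polynomial is
  m_A(x) = Π_λ (x − λ)^{k_λ}
where k_λ is the size of the *largest* Jordan block for λ (equivalently, the smallest k with (A − λI)^k v = 0 for every generalised eigenvector v of λ).

  λ = 0: largest Jordan block has size 1, contributing (x − 0)
  λ = 4: largest Jordan block has size 1, contributing (x − 4)

So m_A(x) = x*(x - 4) = x^2 - 4*x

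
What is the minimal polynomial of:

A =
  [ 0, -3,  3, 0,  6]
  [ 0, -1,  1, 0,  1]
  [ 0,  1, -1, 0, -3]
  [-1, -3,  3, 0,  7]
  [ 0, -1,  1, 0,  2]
x^3

The characteristic polynomial is χ_A(x) = x^5, so the eigenvalues are known. The minimal polynomial is
  m_A(x) = Π_λ (x − λ)^{k_λ}
where k_λ is the size of the *largest* Jordan block for λ (equivalently, the smallest k with (A − λI)^k v = 0 for every generalised eigenvector v of λ).

  λ = 0: largest Jordan block has size 3, contributing (x − 0)^3

So m_A(x) = x^3 = x^3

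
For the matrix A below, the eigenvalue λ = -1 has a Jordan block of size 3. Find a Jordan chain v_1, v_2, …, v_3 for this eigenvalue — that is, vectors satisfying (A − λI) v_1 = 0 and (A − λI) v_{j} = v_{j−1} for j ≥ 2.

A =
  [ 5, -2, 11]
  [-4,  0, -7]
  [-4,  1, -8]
A Jordan chain for λ = -1 of length 3:
v_1 = (-3, 2, 2)ᵀ
v_2 = (-2, 1, 1)ᵀ
v_3 = (0, 1, 0)ᵀ

Let N = A − (-1)·I. We want v_3 with N^3 v_3 = 0 but N^2 v_3 ≠ 0; then v_{j-1} := N · v_j for j = 3, …, 2.

Pick v_3 = (0, 1, 0)ᵀ.
Then v_2 = N · v_3 = (-2, 1, 1)ᵀ.
Then v_1 = N · v_2 = (-3, 2, 2)ᵀ.

Sanity check: (A − (-1)·I) v_1 = (0, 0, 0)ᵀ = 0. ✓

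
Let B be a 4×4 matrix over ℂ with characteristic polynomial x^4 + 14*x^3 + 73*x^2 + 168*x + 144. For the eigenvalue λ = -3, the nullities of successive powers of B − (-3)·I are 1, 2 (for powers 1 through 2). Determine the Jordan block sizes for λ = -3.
Block sizes for λ = -3: [2]

From the dimensions of kernels of powers, the number of Jordan blocks of size at least j is d_j − d_{j−1} where d_j = dim ker(N^j) (with d_0 = 0). Computing the differences gives [1, 1].
The number of blocks of size exactly k is (#blocks of size ≥ k) − (#blocks of size ≥ k + 1), so the partition is: 1 block(s) of size 2.
In nonincreasing order the block sizes are [2].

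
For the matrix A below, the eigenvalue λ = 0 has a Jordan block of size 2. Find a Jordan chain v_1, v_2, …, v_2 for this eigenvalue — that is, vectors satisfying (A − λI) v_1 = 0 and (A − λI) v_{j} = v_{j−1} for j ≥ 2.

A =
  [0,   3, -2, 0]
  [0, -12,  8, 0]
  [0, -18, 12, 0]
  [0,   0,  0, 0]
A Jordan chain for λ = 0 of length 2:
v_1 = (3, -12, -18, 0)ᵀ
v_2 = (0, 1, 0, 0)ᵀ

Let N = A − (0)·I. We want v_2 with N^2 v_2 = 0 but N^1 v_2 ≠ 0; then v_{j-1} := N · v_j for j = 2, …, 2.

Pick v_2 = (0, 1, 0, 0)ᵀ.
Then v_1 = N · v_2 = (3, -12, -18, 0)ᵀ.

Sanity check: (A − (0)·I) v_1 = (0, 0, 0, 0)ᵀ = 0. ✓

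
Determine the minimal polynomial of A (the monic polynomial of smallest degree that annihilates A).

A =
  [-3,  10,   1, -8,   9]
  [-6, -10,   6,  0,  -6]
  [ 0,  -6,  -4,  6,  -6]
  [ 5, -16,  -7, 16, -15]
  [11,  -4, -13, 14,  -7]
x^3 + 6*x^2 - 32

The characteristic polynomial is χ_A(x) = (x - 2)^2*(x + 4)^3, so the eigenvalues are known. The minimal polynomial is
  m_A(x) = Π_λ (x − λ)^{k_λ}
where k_λ is the size of the *largest* Jordan block for λ (equivalently, the smallest k with (A − λI)^k v = 0 for every generalised eigenvector v of λ).

  λ = -4: largest Jordan block has size 2, contributing (x + 4)^2
  λ = 2: largest Jordan block has size 1, contributing (x − 2)

So m_A(x) = (x - 2)*(x + 4)^2 = x^3 + 6*x^2 - 32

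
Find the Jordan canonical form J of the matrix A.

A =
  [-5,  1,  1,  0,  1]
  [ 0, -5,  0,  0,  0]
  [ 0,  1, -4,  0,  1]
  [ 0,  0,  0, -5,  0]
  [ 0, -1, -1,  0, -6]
J_2(-5) ⊕ J_1(-5) ⊕ J_1(-5) ⊕ J_1(-5)

The characteristic polynomial is
  det(x·I − A) = x^5 + 25*x^4 + 250*x^3 + 1250*x^2 + 3125*x + 3125 = (x + 5)^5

Eigenvalues and multiplicities (the geometric multiplicity of λ is n − rank(A − λI), which equals the number of Jordan blocks for λ):
  λ = -5: algebraic multiplicity = 5, geometric multiplicity = 4

Determining the block sizes for each eigenvalue:
  λ = -5: 4 blocks summing to 5 forces exactly one block of size 2 and the rest size 1 → block sizes [2, 1, 1, 1]

Assembling the blocks gives a Jordan form
J =
  [-5,  1,  0,  0,  0]
  [ 0, -5,  0,  0,  0]
  [ 0,  0, -5,  0,  0]
  [ 0,  0,  0, -5,  0]
  [ 0,  0,  0,  0, -5]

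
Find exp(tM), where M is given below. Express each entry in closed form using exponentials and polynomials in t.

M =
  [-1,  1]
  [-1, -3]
e^{tM} =
  [t*exp(-2*t) + exp(-2*t), t*exp(-2*t)]
  [-t*exp(-2*t), -t*exp(-2*t) + exp(-2*t)]

Strategy: write M = P · J · P⁻¹ where J is a Jordan canonical form, so e^{tM} = P · e^{tJ} · P⁻¹, and e^{tJ} can be computed block-by-block.

M has Jordan form
J =
  [-2,  1]
  [ 0, -2]
(up to reordering of blocks).

Per-block formulas:
  For a 2×2 Jordan block J_2(-2): exp(t · J_2(-2)) = e^(-2t)·(I + t·N), where N is the 2×2 nilpotent shift.

After assembling e^{tJ} and conjugating by P, we get:

e^{tM} =
  [t*exp(-2*t) + exp(-2*t), t*exp(-2*t)]
  [-t*exp(-2*t), -t*exp(-2*t) + exp(-2*t)]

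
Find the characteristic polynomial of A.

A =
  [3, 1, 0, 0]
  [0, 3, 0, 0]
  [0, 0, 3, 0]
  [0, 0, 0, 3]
x^4 - 12*x^3 + 54*x^2 - 108*x + 81

Expanding det(x·I − A) (e.g. by cofactor expansion or by noting that A is similar to its Jordan form J, which has the same characteristic polynomial as A) gives
  χ_A(x) = x^4 - 12*x^3 + 54*x^2 - 108*x + 81
which factors as (x - 3)^4. The eigenvalues (with algebraic multiplicities) are λ = 3 with multiplicity 4.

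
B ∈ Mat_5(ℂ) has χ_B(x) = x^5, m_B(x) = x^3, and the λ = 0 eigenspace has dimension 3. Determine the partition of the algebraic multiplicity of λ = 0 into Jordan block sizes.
Block sizes for λ = 0: [3, 1, 1]

Step 1 — from the characteristic polynomial, algebraic multiplicity of λ = 0 is 5. From dim ker(B − (0)·I) = 3, there are exactly 3 Jordan blocks for λ = 0.
Step 2 — from the minimal polynomial, the factor (x − 0)^3 tells us the largest block for λ = 0 has size 3.
Step 3 — with total size 5, 3 blocks, and largest block 3, the block sizes (in nonincreasing order) are [3, 1, 1].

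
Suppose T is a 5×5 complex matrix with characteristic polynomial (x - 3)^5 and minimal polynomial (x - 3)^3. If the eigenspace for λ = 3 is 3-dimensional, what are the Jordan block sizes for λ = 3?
Block sizes for λ = 3: [3, 1, 1]

Step 1 — from the characteristic polynomial, algebraic multiplicity of λ = 3 is 5. From dim ker(T − (3)·I) = 3, there are exactly 3 Jordan blocks for λ = 3.
Step 2 — from the minimal polynomial, the factor (x − 3)^3 tells us the largest block for λ = 3 has size 3.
Step 3 — with total size 5, 3 blocks, and largest block 3, the block sizes (in nonincreasing order) are [3, 1, 1].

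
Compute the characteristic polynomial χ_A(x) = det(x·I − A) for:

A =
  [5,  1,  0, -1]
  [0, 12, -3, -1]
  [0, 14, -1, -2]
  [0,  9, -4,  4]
x^4 - 20*x^3 + 150*x^2 - 500*x + 625

Expanding det(x·I − A) (e.g. by cofactor expansion or by noting that A is similar to its Jordan form J, which has the same characteristic polynomial as A) gives
  χ_A(x) = x^4 - 20*x^3 + 150*x^2 - 500*x + 625
which factors as (x - 5)^4. The eigenvalues (with algebraic multiplicities) are λ = 5 with multiplicity 4.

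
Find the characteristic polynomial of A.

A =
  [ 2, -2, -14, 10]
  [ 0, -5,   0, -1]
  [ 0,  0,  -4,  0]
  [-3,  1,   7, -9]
x^4 + 16*x^3 + 96*x^2 + 256*x + 256

Expanding det(x·I − A) (e.g. by cofactor expansion or by noting that A is similar to its Jordan form J, which has the same characteristic polynomial as A) gives
  χ_A(x) = x^4 + 16*x^3 + 96*x^2 + 256*x + 256
which factors as (x + 4)^4. The eigenvalues (with algebraic multiplicities) are λ = -4 with multiplicity 4.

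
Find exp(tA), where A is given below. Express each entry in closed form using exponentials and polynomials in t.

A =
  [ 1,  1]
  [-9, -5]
e^{tA} =
  [3*t*exp(-2*t) + exp(-2*t), t*exp(-2*t)]
  [-9*t*exp(-2*t), -3*t*exp(-2*t) + exp(-2*t)]

Strategy: write A = P · J · P⁻¹ where J is a Jordan canonical form, so e^{tA} = P · e^{tJ} · P⁻¹, and e^{tJ} can be computed block-by-block.

A has Jordan form
J =
  [-2,  1]
  [ 0, -2]
(up to reordering of blocks).

Per-block formulas:
  For a 2×2 Jordan block J_2(-2): exp(t · J_2(-2)) = e^(-2t)·(I + t·N), where N is the 2×2 nilpotent shift.

After assembling e^{tJ} and conjugating by P, we get:

e^{tA} =
  [3*t*exp(-2*t) + exp(-2*t), t*exp(-2*t)]
  [-9*t*exp(-2*t), -3*t*exp(-2*t) + exp(-2*t)]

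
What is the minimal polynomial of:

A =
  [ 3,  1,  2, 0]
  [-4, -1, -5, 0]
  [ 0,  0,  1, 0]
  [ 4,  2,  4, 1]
x^3 - 3*x^2 + 3*x - 1

The characteristic polynomial is χ_A(x) = (x - 1)^4, so the eigenvalues are known. The minimal polynomial is
  m_A(x) = Π_λ (x − λ)^{k_λ}
where k_λ is the size of the *largest* Jordan block for λ (equivalently, the smallest k with (A − λI)^k v = 0 for every generalised eigenvector v of λ).

  λ = 1: largest Jordan block has size 3, contributing (x − 1)^3

So m_A(x) = (x - 1)^3 = x^3 - 3*x^2 + 3*x - 1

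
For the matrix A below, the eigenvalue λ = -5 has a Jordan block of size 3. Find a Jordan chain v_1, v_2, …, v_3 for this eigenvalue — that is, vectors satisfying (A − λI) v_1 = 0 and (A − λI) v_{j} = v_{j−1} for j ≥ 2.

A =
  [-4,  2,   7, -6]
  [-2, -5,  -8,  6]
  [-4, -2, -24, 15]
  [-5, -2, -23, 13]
A Jordan chain for λ = -5 of length 3:
v_1 = (-1, 0, 1, 1)ᵀ
v_2 = (1, -2, -4, -5)ᵀ
v_3 = (1, 0, 0, 0)ᵀ

Let N = A − (-5)·I. We want v_3 with N^3 v_3 = 0 but N^2 v_3 ≠ 0; then v_{j-1} := N · v_j for j = 3, …, 2.

Pick v_3 = (1, 0, 0, 0)ᵀ.
Then v_2 = N · v_3 = (1, -2, -4, -5)ᵀ.
Then v_1 = N · v_2 = (-1, 0, 1, 1)ᵀ.

Sanity check: (A − (-5)·I) v_1 = (0, 0, 0, 0)ᵀ = 0. ✓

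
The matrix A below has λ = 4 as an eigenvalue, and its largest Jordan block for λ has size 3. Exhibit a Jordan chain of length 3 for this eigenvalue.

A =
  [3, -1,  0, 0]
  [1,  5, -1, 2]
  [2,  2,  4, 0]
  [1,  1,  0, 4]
A Jordan chain for λ = 4 of length 3:
v_1 = (1, -1, -2, -1)ᵀ
v_2 = (0, -1, 0, 0)ᵀ
v_3 = (0, 0, 1, 0)ᵀ

Let N = A − (4)·I. We want v_3 with N^3 v_3 = 0 but N^2 v_3 ≠ 0; then v_{j-1} := N · v_j for j = 3, …, 2.

Pick v_3 = (0, 0, 1, 0)ᵀ.
Then v_2 = N · v_3 = (0, -1, 0, 0)ᵀ.
Then v_1 = N · v_2 = (1, -1, -2, -1)ᵀ.

Sanity check: (A − (4)·I) v_1 = (0, 0, 0, 0)ᵀ = 0. ✓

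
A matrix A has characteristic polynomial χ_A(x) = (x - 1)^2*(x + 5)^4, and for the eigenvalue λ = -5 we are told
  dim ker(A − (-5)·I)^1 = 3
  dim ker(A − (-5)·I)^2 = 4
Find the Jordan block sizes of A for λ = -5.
Block sizes for λ = -5: [2, 1, 1]

From the dimensions of kernels of powers, the number of Jordan blocks of size at least j is d_j − d_{j−1} where d_j = dim ker(N^j) (with d_0 = 0). Computing the differences gives [3, 1].
The number of blocks of size exactly k is (#blocks of size ≥ k) − (#blocks of size ≥ k + 1), so the partition is: 2 block(s) of size 1, 1 block(s) of size 2.
In nonincreasing order the block sizes are [2, 1, 1].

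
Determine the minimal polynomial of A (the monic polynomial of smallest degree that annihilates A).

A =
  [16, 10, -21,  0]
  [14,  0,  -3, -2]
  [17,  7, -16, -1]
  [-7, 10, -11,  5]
x^4 - 5*x^3 - 9*x^2 + 81*x - 108

The characteristic polynomial is χ_A(x) = (x - 3)^3*(x + 4), so the eigenvalues are known. The minimal polynomial is
  m_A(x) = Π_λ (x − λ)^{k_λ}
where k_λ is the size of the *largest* Jordan block for λ (equivalently, the smallest k with (A − λI)^k v = 0 for every generalised eigenvector v of λ).

  λ = -4: largest Jordan block has size 1, contributing (x + 4)
  λ = 3: largest Jordan block has size 3, contributing (x − 3)^3

So m_A(x) = (x - 3)^3*(x + 4) = x^4 - 5*x^3 - 9*x^2 + 81*x - 108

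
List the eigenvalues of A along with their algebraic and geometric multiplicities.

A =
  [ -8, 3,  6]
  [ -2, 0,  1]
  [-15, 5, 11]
λ = 1: alg = 3, geom = 1

Step 1 — factor the characteristic polynomial to read off the algebraic multiplicities:
  χ_A(x) = (x - 1)^3

Step 2 — compute geometric multiplicities via the rank-nullity identity g(λ) = n − rank(A − λI):
  rank(A − (1)·I) = 2, so dim ker(A − (1)·I) = n − 2 = 1

Summary:
  λ = 1: algebraic multiplicity = 3, geometric multiplicity = 1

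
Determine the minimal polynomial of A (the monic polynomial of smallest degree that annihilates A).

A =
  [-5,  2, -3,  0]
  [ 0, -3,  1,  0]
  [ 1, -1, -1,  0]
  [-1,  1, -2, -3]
x^3 + 9*x^2 + 27*x + 27

The characteristic polynomial is χ_A(x) = (x + 3)^4, so the eigenvalues are known. The minimal polynomial is
  m_A(x) = Π_λ (x − λ)^{k_λ}
where k_λ is the size of the *largest* Jordan block for λ (equivalently, the smallest k with (A − λI)^k v = 0 for every generalised eigenvector v of λ).

  λ = -3: largest Jordan block has size 3, contributing (x + 3)^3

So m_A(x) = (x + 3)^3 = x^3 + 9*x^2 + 27*x + 27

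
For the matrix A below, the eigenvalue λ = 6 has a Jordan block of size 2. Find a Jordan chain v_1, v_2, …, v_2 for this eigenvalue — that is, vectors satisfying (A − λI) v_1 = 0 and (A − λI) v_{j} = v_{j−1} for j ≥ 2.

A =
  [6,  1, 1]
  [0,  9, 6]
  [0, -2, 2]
A Jordan chain for λ = 6 of length 2:
v_1 = (1, 0, 0)ᵀ
v_2 = (0, 2, -1)ᵀ

Let N = A − (6)·I. We want v_2 with N^2 v_2 = 0 but N^1 v_2 ≠ 0; then v_{j-1} := N · v_j for j = 2, …, 2.

Pick v_2 = (0, 2, -1)ᵀ.
Then v_1 = N · v_2 = (1, 0, 0)ᵀ.

Sanity check: (A − (6)·I) v_1 = (0, 0, 0)ᵀ = 0. ✓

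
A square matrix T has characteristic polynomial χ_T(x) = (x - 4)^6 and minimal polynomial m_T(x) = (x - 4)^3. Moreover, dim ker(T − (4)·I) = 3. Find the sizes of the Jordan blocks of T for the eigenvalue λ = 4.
Block sizes for λ = 4: [3, 2, 1]

Step 1 — from the characteristic polynomial, algebraic multiplicity of λ = 4 is 6. From dim ker(T − (4)·I) = 3, there are exactly 3 Jordan blocks for λ = 4.
Step 2 — from the minimal polynomial, the factor (x − 4)^3 tells us the largest block for λ = 4 has size 3.
Step 3 — with total size 6, 3 blocks, and largest block 3, the block sizes (in nonincreasing order) are [3, 2, 1].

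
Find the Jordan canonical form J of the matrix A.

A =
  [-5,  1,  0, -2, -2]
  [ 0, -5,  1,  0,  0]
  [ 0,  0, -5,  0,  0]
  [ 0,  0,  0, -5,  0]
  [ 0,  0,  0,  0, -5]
J_3(-5) ⊕ J_1(-5) ⊕ J_1(-5)

The characteristic polynomial is
  det(x·I − A) = x^5 + 25*x^4 + 250*x^3 + 1250*x^2 + 3125*x + 3125 = (x + 5)^5

Eigenvalues and multiplicities (the geometric multiplicity of λ is n − rank(A − λI), which equals the number of Jordan blocks for λ):
  λ = -5: algebraic multiplicity = 5, geometric multiplicity = 3

Determining the block sizes for each eigenvalue:
  λ = -5: with am = 5 and gm = 3, the partition is not yet determined (e.g. several partitions of 5 into 3 parts exist). Let N = A − (-5)·I. Computing rank(N^1) = 2, rank(N^2) = 1, rank(N^3) = 0; the number of blocks of size ≥ j is rank(N^{j−1}) − rank(N^j), giving [3, 1, 1]. So we have 1 block(s) of size 3, 2 block(s) of size 1 → block sizes [3, 1, 1]

Assembling the blocks gives a Jordan form
J =
  [-5,  1,  0,  0,  0]
  [ 0, -5,  1,  0,  0]
  [ 0,  0, -5,  0,  0]
  [ 0,  0,  0, -5,  0]
  [ 0,  0,  0,  0, -5]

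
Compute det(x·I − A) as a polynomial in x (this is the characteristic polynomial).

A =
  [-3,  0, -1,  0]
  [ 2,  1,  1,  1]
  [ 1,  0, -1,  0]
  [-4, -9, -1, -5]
x^4 + 8*x^3 + 24*x^2 + 32*x + 16

Expanding det(x·I − A) (e.g. by cofactor expansion or by noting that A is similar to its Jordan form J, which has the same characteristic polynomial as A) gives
  χ_A(x) = x^4 + 8*x^3 + 24*x^2 + 32*x + 16
which factors as (x + 2)^4. The eigenvalues (with algebraic multiplicities) are λ = -2 with multiplicity 4.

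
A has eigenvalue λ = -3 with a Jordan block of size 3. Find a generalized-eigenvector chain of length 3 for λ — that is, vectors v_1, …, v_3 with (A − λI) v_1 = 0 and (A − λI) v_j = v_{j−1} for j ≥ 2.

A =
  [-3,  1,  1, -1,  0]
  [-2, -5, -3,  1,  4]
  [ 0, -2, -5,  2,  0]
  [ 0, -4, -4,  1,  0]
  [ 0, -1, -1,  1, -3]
A Jordan chain for λ = -3 of length 3:
v_1 = (-2, 4, 4, 8, 2)ᵀ
v_2 = (0, -2, 0, 0, 0)ᵀ
v_3 = (1, 0, 0, 0, 0)ᵀ

Let N = A − (-3)·I. We want v_3 with N^3 v_3 = 0 but N^2 v_3 ≠ 0; then v_{j-1} := N · v_j for j = 3, …, 2.

Pick v_3 = (1, 0, 0, 0, 0)ᵀ.
Then v_2 = N · v_3 = (0, -2, 0, 0, 0)ᵀ.
Then v_1 = N · v_2 = (-2, 4, 4, 8, 2)ᵀ.

Sanity check: (A − (-3)·I) v_1 = (0, 0, 0, 0, 0)ᵀ = 0. ✓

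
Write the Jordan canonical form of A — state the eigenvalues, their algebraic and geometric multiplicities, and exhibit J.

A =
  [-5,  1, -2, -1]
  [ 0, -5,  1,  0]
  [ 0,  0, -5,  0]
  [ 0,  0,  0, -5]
J_3(-5) ⊕ J_1(-5)

The characteristic polynomial is
  det(x·I − A) = x^4 + 20*x^3 + 150*x^2 + 500*x + 625 = (x + 5)^4

Eigenvalues and multiplicities (the geometric multiplicity of λ is n − rank(A − λI), which equals the number of Jordan blocks for λ):
  λ = -5: algebraic multiplicity = 4, geometric multiplicity = 2

Determining the block sizes for each eigenvalue:
  λ = -5: with am = 4 and gm = 2, the partition is not yet determined (e.g. several partitions of 4 into 2 parts exist). Let N = A − (-5)·I. Computing rank(N^1) = 2, rank(N^2) = 1, rank(N^3) = 0; the number of blocks of size ≥ j is rank(N^{j−1}) − rank(N^j), giving [2, 1, 1]. So we have 1 block(s) of size 3, 1 block(s) of size 1 → block sizes [3, 1]

Assembling the blocks gives a Jordan form
J =
  [-5,  1,  0,  0]
  [ 0, -5,  1,  0]
  [ 0,  0, -5,  0]
  [ 0,  0,  0, -5]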